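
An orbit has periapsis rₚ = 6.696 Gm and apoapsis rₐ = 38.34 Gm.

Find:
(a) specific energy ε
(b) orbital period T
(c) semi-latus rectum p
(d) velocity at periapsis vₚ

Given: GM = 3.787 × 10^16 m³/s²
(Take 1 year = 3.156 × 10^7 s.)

Convert to SI: rₚ = 6.696 Gm = 6.696e+09 m; rₐ = 38.34 Gm = 3.834e+10 m.
(a) With a = (rₚ + rₐ)/2 = 2.2518e+10 m, ε = −GM/(2a) = −3.787e+16/(2 · 2.2518e+10) J/kg ≈ -8.409e+05 J/kg
(b) With a = (rₚ + rₐ)/2 = 2.2518e+10 m, T = 2π √(a³/GM) = 2π √((2.2518e+10)³/3.787e+16) s ≈ 1.091e+08 s
(c) From a = (rₚ + rₐ)/2 = 2.2518e+10 m and e = (rₐ − rₚ)/(rₐ + rₚ) = 0.702638, p = a(1 − e²) = 2.2518e+10 · (1 − (0.702638)²) ≈ 1.14e+10 m
(d) With a = (rₚ + rₐ)/2 = 2.2518e+10 m, vₚ = √(GM (2/rₚ − 1/a)) = √(3.787e+16 · (2/6.696e+09 − 1/2.2518e+10)) m/s ≈ 3103 m/s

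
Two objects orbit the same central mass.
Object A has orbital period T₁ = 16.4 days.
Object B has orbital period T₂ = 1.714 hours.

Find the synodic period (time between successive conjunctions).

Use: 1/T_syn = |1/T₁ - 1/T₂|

Convert to SI: T₁ = 16.4 days = 1.41696e+06 s; T₂ = 1.714 hours = 6170.4 s.
T_syn = |T₁ · T₂ / (T₁ − T₂)|.
T_syn = |1.41696e+06 · 6170.4 / (1.41696e+06 − 6170.4)| s ≈ 6197 s = 1.721 hours.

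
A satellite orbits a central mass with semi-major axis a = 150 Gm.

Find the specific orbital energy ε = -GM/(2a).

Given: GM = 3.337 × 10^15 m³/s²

Convert to SI: a = 150 Gm = 1.5e+11 m.
ε = −GM / (2a).
ε = −3.337e+15 / (2 · 1.5e+11) J/kg ≈ -1.112e+04 J/kg = -11.12 kJ/kg.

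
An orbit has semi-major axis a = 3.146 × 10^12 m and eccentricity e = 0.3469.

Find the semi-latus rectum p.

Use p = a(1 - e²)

p = a (1 − e²).
p = 3.146e+12 · (1 − (0.3469)²) = 3.146e+12 · 0.87966 ≈ 2.767e+12 m = 2.767 × 10^12 m.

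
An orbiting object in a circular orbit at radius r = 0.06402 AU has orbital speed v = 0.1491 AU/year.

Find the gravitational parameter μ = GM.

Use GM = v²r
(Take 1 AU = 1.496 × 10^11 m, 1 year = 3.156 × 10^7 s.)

Convert to SI: r = 0.06402 AU = 9.57739e+09 m; v = 0.1491 AU/year = 706.76 m/s.
For a circular orbit v² = GM/r, so GM = v² · r.
GM = (706.76)² · 9.57739e+09 m³/s² ≈ 4.784e+15 m³/s² = 4.784 × 10^15 m³/s².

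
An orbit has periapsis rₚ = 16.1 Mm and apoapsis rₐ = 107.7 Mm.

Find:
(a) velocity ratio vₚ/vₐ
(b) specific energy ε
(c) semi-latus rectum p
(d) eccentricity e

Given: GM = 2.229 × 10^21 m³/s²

Convert to SI: rₚ = 16.1 Mm = 1.61e+07 m; rₐ = 107.7 Mm = 1.077e+08 m.
(a) Conservation of angular momentum (rₚvₚ = rₐvₐ) gives vₚ/vₐ = rₐ/rₚ = 1.077e+08/1.61e+07 ≈ 6.689
(b) With a = (rₚ + rₐ)/2 = 6.19e+07 m, ε = −GM/(2a) = −2.229e+21/(2 · 6.19e+07) J/kg ≈ -1.8e+13 J/kg
(c) From a = (rₚ + rₐ)/2 = 6.19e+07 m and e = (rₐ − rₚ)/(rₐ + rₚ) = 0.739903, p = a(1 − e²) = 6.19e+07 · (1 − (0.739903)²) ≈ 2.801e+07 m
(d) e = (rₐ − rₚ)/(rₐ + rₚ) = (1.077e+08 − 1.61e+07)/(1.077e+08 + 1.61e+07) ≈ 0.7399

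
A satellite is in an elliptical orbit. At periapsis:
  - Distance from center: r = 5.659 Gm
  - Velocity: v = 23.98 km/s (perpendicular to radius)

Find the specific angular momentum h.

Convert to SI: r = 5.659 Gm = 5.659e+09 m; v = 23.98 km/s = 23980 m/s.
With v perpendicular to r, h = r · v.
h = 5.659e+09 · 23980 m²/s ≈ 1.357e+14 m²/s.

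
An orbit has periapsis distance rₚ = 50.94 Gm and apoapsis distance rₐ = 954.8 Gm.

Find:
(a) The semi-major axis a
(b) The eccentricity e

Convert to SI: rₚ = 50.94 Gm = 5.094e+10 m; rₐ = 954.8 Gm = 9.548e+11 m.
(a) a = (rₚ + rₐ) / 2 = (5.094e+10 + 9.548e+11) / 2 ≈ 5.029e+11 m = 502.9 Gm.
(b) e = (rₐ − rₚ) / (rₐ + rₚ) = (9.548e+11 − 5.094e+10) / (9.548e+11 + 5.094e+10) ≈ 0.8987.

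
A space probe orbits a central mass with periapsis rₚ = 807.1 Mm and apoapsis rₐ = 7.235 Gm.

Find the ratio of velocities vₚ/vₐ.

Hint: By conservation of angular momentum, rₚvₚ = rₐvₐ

Convert to SI: rₚ = 807.1 Mm = 8.071e+08 m; rₐ = 7.235 Gm = 7.235e+09 m.
Conservation of angular momentum gives rₚvₚ = rₐvₐ, so vₚ/vₐ = rₐ/rₚ.
vₚ/vₐ = 7.235e+09 / 8.071e+08 ≈ 8.964.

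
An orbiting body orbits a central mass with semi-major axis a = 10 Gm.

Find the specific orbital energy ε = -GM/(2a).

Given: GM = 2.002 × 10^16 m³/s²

Convert to SI: a = 10 Gm = 1e+10 m.
ε = −GM / (2a).
ε = −2.002e+16 / (2 · 1e+10) J/kg ≈ -1.001e+06 J/kg = -1.001 MJ/kg.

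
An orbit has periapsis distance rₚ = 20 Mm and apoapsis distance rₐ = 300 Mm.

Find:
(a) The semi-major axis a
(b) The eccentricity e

Convert to SI: rₚ = 20 Mm = 2e+07 m; rₐ = 300 Mm = 3e+08 m.
(a) a = (rₚ + rₐ) / 2 = (2e+07 + 3e+08) / 2 ≈ 1.6e+08 m = 160 Mm.
(b) e = (rₐ − rₚ) / (rₐ + rₚ) = (3e+08 − 2e+07) / (3e+08 + 2e+07) ≈ 0.875.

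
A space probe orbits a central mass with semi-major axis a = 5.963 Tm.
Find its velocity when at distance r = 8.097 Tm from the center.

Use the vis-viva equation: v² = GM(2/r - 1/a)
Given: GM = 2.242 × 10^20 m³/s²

Convert to SI: a = 5.963 Tm = 5.963e+12 m; r = 8.097 Tm = 8.097e+12 m.
Vis-viva: v = √(GM · (2/r − 1/a)).
2/r − 1/a = 2/8.097e+12 − 1/5.963e+12 = 7.93042e-14 m⁻¹.
v = √(2.242e+20 · 7.93042e-14) m/s ≈ 4217 m/s = 4.217 km/s.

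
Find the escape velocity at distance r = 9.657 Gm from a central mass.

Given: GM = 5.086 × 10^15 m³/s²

Convert to SI: r = 9.657 Gm = 9.657e+09 m.
Escape velocity comes from setting total energy to zero: ½v² − GM/r = 0 ⇒ v_esc = √(2GM / r).
v_esc = √(2 · 5.086e+15 / 9.657e+09) m/s ≈ 1026 m/s = 1.026 km/s.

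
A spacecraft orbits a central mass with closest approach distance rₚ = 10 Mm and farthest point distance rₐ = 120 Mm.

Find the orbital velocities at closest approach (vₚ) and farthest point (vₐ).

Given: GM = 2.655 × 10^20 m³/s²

Convert to SI: rₚ = 10 Mm = 1e+07 m; rₐ = 120 Mm = 1.2e+08 m.
Use the vis-viva equation v² = GM(2/r − 1/a) with a = (rₚ + rₐ)/2 = (1e+07 + 1.2e+08)/2 = 6.5e+07 m.
vₚ = √(GM · (2/rₚ − 1/a)) = √(2.655e+20 · (2/1e+07 − 1/6.5e+07)) m/s ≈ 7.001e+06 m/s = 7001 km/s.
vₐ = √(GM · (2/rₐ − 1/a)) = √(2.655e+20 · (2/1.2e+08 − 1/6.5e+07)) m/s ≈ 5.834e+05 m/s = 583.4 km/s.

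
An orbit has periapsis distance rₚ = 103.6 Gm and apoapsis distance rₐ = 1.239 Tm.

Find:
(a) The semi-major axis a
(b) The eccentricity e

Convert to SI: rₚ = 103.6 Gm = 1.036e+11 m; rₐ = 1.239 Tm = 1.239e+12 m.
(a) a = (rₚ + rₐ) / 2 = (1.036e+11 + 1.239e+12) / 2 ≈ 6.713e+11 m = 671.3 Gm.
(b) e = (rₐ − rₚ) / (rₐ + rₚ) = (1.239e+12 − 1.036e+11) / (1.239e+12 + 1.036e+11) ≈ 0.8457.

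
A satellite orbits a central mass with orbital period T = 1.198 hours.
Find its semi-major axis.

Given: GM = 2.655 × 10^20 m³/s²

Convert to SI: T = 1.198 hours = 4312.8 s.
Invert Kepler's third law: a = (GM · T² / (4π²))^(1/3).
Substituting T = 4312.8 s and GM = 2.655e+20 m³/s²:
a = (2.655e+20 · (4312.8)² / (4π²))^(1/3) m
a ≈ 5.001e+08 m = 500.1 Mm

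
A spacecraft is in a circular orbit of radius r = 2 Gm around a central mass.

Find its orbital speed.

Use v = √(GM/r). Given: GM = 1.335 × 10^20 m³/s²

Convert to SI: r = 2 Gm = 2e+09 m.
For a circular orbit, gravity supplies the centripetal force, so v = √(GM / r).
v = √(1.335e+20 / 2e+09) m/s ≈ 2.584e+05 m/s = 258.4 km/s.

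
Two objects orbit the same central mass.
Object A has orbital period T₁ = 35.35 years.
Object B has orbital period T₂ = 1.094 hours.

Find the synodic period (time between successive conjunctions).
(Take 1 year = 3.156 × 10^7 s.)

Convert to SI: T₁ = 35.35 years = 1.11565e+09 s; T₂ = 1.094 hours = 3938.4 s.
T_syn = |T₁ · T₂ / (T₁ − T₂)|.
T_syn = |1.11565e+09 · 3938.4 / (1.11565e+09 − 3938.4)| s ≈ 3938 s = 1.094 hours.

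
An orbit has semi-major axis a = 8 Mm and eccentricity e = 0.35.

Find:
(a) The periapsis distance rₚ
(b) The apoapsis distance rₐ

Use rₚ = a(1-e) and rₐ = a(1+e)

Convert to SI: a = 8 Mm = 8e+06 m.
(a) rₚ = a(1 − e) = 8e+06 · (1 − 0.35) = 8e+06 · 0.65 ≈ 5.2e+06 m = 5.2 Mm.
(b) rₐ = a(1 + e) = 8e+06 · (1 + 0.35) = 8e+06 · 1.35 ≈ 1.08e+07 m = 10.8 Mm.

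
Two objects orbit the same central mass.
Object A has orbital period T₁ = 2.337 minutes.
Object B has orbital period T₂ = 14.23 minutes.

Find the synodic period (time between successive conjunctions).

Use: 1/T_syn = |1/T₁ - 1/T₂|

Convert to SI: T₁ = 2.337 minutes = 140.22 s; T₂ = 14.23 minutes = 853.8 s.
T_syn = |T₁ · T₂ / (T₁ − T₂)|.
T_syn = |140.22 · 853.8 / (140.22 − 853.8)| s ≈ 167.8 s = 2.796 minutes.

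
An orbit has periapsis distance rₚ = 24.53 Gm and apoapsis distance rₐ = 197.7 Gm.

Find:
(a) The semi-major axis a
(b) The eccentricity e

Convert to SI: rₚ = 24.53 Gm = 2.453e+10 m; rₐ = 197.7 Gm = 1.977e+11 m.
(a) a = (rₚ + rₐ) / 2 = (2.453e+10 + 1.977e+11) / 2 ≈ 1.111e+11 m = 111.1 Gm.
(b) e = (rₐ − rₚ) / (rₐ + rₚ) = (1.977e+11 − 2.453e+10) / (1.977e+11 + 2.453e+10) ≈ 0.7792.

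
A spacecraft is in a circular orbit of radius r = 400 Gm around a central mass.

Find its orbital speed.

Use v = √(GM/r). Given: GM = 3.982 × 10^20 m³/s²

Convert to SI: r = 400 Gm = 4e+11 m.
For a circular orbit, gravity supplies the centripetal force, so v = √(GM / r).
v = √(3.982e+20 / 4e+11) m/s ≈ 3.155e+04 m/s = 31.55 km/s.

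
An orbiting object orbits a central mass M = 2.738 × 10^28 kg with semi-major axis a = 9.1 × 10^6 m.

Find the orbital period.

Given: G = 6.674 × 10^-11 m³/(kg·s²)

GM = G · M = 6.674e-11 · 2.738e+28 = 1.82734e+18 m³/s².
Kepler's third law: T = 2π √(a³ / GM).
Substituting a = 9.1e+06 m and GM = 1.82734e+18 m³/s²:
T = 2π √((9.1e+06)³ / 1.82734e+18) s
T ≈ 127.6 s = 2.127 minutes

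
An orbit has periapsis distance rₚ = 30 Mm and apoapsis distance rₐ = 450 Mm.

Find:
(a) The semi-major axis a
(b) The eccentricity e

Convert to SI: rₚ = 30 Mm = 3e+07 m; rₐ = 450 Mm = 4.5e+08 m.
(a) a = (rₚ + rₐ) / 2 = (3e+07 + 4.5e+08) / 2 ≈ 2.4e+08 m = 240 Mm.
(b) e = (rₐ − rₚ) / (rₐ + rₚ) = (4.5e+08 − 3e+07) / (4.5e+08 + 3e+07) ≈ 0.875.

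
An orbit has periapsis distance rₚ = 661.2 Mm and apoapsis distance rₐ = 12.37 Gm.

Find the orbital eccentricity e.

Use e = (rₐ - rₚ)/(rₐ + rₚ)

Convert to SI: rₚ = 661.2 Mm = 6.612e+08 m; rₐ = 12.37 Gm = 1.237e+10 m.
e = (rₐ − rₚ) / (rₐ + rₚ).
e = (1.237e+10 − 6.612e+08) / (1.237e+10 + 6.612e+08) = 1.17088e+10 / 1.30312e+10 ≈ 0.8985.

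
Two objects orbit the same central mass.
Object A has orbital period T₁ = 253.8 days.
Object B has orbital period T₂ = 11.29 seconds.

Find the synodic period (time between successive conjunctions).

Convert to SI: T₁ = 253.8 days = 2.19283e+07 s.
T_syn = |T₁ · T₂ / (T₁ − T₂)|.
T_syn = |2.19283e+07 · 11.29 / (2.19283e+07 − 11.29)| s ≈ 11.29 s = 11.29 seconds.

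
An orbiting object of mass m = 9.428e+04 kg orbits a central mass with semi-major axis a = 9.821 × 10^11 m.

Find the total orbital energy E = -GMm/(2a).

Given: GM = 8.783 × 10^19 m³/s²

E = −GMm / (2a).
E = −8.783e+19 · 9.428e+04 / (2 · 9.821e+11) J ≈ -4.216e+12 J = -4.216 TJ.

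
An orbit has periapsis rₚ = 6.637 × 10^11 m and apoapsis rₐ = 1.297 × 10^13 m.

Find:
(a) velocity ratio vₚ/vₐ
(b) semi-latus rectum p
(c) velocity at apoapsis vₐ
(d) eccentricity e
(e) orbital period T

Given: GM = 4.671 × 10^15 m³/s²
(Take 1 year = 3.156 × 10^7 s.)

(a) Conservation of angular momentum (rₚvₚ = rₐvₐ) gives vₚ/vₐ = rₐ/rₚ = 1.297e+13/6.637e+11 ≈ 19.54
(b) From a = (rₚ + rₐ)/2 = 6.81685e+12 m and e = (rₐ − rₚ)/(rₐ + rₚ) = 0.902638, p = a(1 − e²) = 6.81685e+12 · (1 − (0.902638)²) ≈ 1.263e+12 m
(c) With a = (rₚ + rₐ)/2 = 6.81685e+12 m, vₐ = √(GM (2/rₐ − 1/a)) = √(4.671e+15 · (2/1.297e+13 − 1/6.81685e+12)) m/s ≈ 5.921 m/s
(d) e = (rₐ − rₚ)/(rₐ + rₚ) = (1.297e+13 − 6.637e+11)/(1.297e+13 + 6.637e+11) ≈ 0.9026
(e) With a = (rₚ + rₐ)/2 = 6.81685e+12 m, T = 2π √(a³/GM) = 2π √((6.81685e+12)³/4.671e+15) s ≈ 1.636e+12 s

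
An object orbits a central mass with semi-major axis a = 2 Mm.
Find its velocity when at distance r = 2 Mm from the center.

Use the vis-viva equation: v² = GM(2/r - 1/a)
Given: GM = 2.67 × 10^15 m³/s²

Convert to SI: a = 2 Mm = 2e+06 m; r = 2 Mm = 2e+06 m.
Vis-viva: v = √(GM · (2/r − 1/a)).
2/r − 1/a = 2/2e+06 − 1/2e+06 = 5e-07 m⁻¹.
v = √(2.67e+15 · 5e-07) m/s ≈ 3.654e+04 m/s = 36.54 km/s.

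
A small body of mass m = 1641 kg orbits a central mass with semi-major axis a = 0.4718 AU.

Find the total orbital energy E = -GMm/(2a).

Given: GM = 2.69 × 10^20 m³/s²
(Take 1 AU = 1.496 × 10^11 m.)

Convert to SI: a = 0.4718 AU = 7.05813e+10 m.
E = −GMm / (2a).
E = −2.69e+20 · 1641 / (2 · 7.05813e+10) J ≈ -3.127e+12 J = -3.127 TJ.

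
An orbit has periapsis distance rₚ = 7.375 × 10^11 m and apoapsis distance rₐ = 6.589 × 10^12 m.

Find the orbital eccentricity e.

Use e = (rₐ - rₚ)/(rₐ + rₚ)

e = (rₐ − rₚ) / (rₐ + rₚ).
e = (6.589e+12 − 7.375e+11) / (6.589e+12 + 7.375e+11) = 5.8515e+12 / 7.3265e+12 ≈ 0.7987.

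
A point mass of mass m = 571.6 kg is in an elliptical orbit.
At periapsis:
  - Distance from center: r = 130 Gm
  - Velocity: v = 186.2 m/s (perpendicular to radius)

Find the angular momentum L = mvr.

Convert to SI: r = 130 Gm = 1.3e+11 m.
Since v is perpendicular to r, L = m · v · r.
L = 571.6 · 186.2 · 1.3e+11 kg·m²/s ≈ 1.384e+16 kg·m²/s.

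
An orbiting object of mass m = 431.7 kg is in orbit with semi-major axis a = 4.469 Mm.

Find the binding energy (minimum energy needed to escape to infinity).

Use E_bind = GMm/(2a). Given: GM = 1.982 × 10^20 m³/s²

Convert to SI: a = 4.469 Mm = 4.469e+06 m.
Total orbital energy is E = −GMm/(2a); binding energy is E_bind = −E = GMm/(2a).
E_bind = 1.982e+20 · 431.7 / (2 · 4.469e+06) J ≈ 9.573e+15 J = 9.573 PJ.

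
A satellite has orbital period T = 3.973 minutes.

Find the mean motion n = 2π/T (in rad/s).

Convert to SI: T = 3.973 minutes = 238.38 s.
n = 2π / T.
n = 2π / 238.38 s ≈ 0.02636 rad/s.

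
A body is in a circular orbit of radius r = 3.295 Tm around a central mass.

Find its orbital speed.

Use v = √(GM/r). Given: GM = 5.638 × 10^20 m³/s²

Convert to SI: r = 3.295 Tm = 3.295e+12 m.
For a circular orbit, gravity supplies the centripetal force, so v = √(GM / r).
v = √(5.638e+20 / 3.295e+12) m/s ≈ 1.308e+04 m/s = 13.08 km/s.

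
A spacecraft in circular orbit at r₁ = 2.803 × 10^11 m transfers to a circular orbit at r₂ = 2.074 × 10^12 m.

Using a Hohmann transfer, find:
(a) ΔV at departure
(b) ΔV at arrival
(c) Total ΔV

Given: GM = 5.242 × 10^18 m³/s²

Transfer semi-major axis: a_t = (r₁ + r₂)/2 = (2.803e+11 + 2.074e+12)/2 = 1.17715e+12 m.
Circular speeds: v₁ = √(GM/r₁) = 4324.51 m/s, v₂ = √(GM/r₂) = 1589.81 m/s.
Transfer speeds (vis-viva v² = GM(2/r − 1/a_t)): v₁ᵗ = 5740.18 m/s, v₂ᵗ = 775.782 m/s.
(a) ΔV₁ = |v₁ᵗ − v₁| ≈ 1416 m/s = 1.416 km/s.
(b) ΔV₂ = |v₂ − v₂ᵗ| ≈ 814 m/s = 814 m/s.
(c) ΔV_total = ΔV₁ + ΔV₂ ≈ 2230 m/s = 2.23 km/s.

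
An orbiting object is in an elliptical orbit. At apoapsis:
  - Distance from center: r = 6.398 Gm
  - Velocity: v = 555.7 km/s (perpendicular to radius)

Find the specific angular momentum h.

Convert to SI: r = 6.398 Gm = 6.398e+09 m; v = 555.7 km/s = 555700 m/s.
With v perpendicular to r, h = r · v.
h = 6.398e+09 · 555700 m²/s ≈ 3.555e+15 m²/s.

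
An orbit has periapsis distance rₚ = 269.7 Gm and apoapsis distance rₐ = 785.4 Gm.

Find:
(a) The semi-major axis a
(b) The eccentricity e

Convert to SI: rₚ = 269.7 Gm = 2.697e+11 m; rₐ = 785.4 Gm = 7.854e+11 m.
(a) a = (rₚ + rₐ) / 2 = (2.697e+11 + 7.854e+11) / 2 ≈ 5.276e+11 m = 527.5 Gm.
(b) e = (rₐ − rₚ) / (rₐ + rₚ) = (7.854e+11 − 2.697e+11) / (7.854e+11 + 2.697e+11) ≈ 0.4888.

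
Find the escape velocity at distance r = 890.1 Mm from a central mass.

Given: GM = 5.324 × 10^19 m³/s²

Convert to SI: r = 890.1 Mm = 8.901e+08 m.
Escape velocity comes from setting total energy to zero: ½v² − GM/r = 0 ⇒ v_esc = √(2GM / r).
v_esc = √(2 · 5.324e+19 / 8.901e+08) m/s ≈ 3.459e+05 m/s = 345.9 km/s.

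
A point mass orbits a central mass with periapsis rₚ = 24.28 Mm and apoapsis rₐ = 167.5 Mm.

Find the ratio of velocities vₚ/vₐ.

Convert to SI: rₚ = 24.28 Mm = 2.428e+07 m; rₐ = 167.5 Mm = 1.675e+08 m.
Conservation of angular momentum gives rₚvₚ = rₐvₐ, so vₚ/vₐ = rₐ/rₚ.
vₚ/vₐ = 1.675e+08 / 2.428e+07 ≈ 6.899.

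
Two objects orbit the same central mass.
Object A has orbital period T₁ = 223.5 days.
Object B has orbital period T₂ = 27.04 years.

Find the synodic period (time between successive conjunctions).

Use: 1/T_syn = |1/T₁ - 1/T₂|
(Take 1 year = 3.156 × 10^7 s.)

Convert to SI: T₁ = 223.5 days = 1.93104e+07 s; T₂ = 27.04 years = 8.53382e+08 s.
T_syn = |T₁ · T₂ / (T₁ − T₂)|.
T_syn = |1.93104e+07 · 8.53382e+08 / (1.93104e+07 − 8.53382e+08)| s ≈ 1.976e+07 s = 228.7 days.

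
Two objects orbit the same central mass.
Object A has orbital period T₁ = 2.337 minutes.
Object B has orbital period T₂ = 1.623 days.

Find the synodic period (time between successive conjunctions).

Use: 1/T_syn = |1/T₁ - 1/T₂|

Convert to SI: T₁ = 2.337 minutes = 140.22 s; T₂ = 1.623 days = 140227 s.
T_syn = |T₁ · T₂ / (T₁ − T₂)|.
T_syn = |140.22 · 140227 / (140.22 − 140227)| s ≈ 140.4 s = 2.339 minutes.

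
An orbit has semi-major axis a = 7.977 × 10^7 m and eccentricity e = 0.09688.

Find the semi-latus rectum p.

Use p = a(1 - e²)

p = a (1 − e²).
p = 7.977e+07 · (1 − (0.09688)²) = 7.977e+07 · 0.990614 ≈ 7.902e+07 m = 7.902 × 10^7 m.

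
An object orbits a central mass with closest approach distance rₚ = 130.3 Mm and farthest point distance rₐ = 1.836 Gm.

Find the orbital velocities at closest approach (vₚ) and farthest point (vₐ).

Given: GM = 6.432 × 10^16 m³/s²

Convert to SI: rₚ = 130.3 Mm = 1.303e+08 m; rₐ = 1.836 Gm = 1.836e+09 m.
Use the vis-viva equation v² = GM(2/r − 1/a) with a = (rₚ + rₐ)/2 = (1.303e+08 + 1.836e+09)/2 = 9.8315e+08 m.
vₚ = √(GM · (2/rₚ − 1/a)) = √(6.432e+16 · (2/1.303e+08 − 1/9.8315e+08)) m/s ≈ 3.036e+04 m/s = 30.36 km/s.
vₐ = √(GM · (2/rₐ − 1/a)) = √(6.432e+16 · (2/1.836e+09 − 1/9.8315e+08)) m/s ≈ 2155 m/s = 2.155 km/s.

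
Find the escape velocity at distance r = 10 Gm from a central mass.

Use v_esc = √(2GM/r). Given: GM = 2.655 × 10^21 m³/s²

Convert to SI: r = 10 Gm = 1e+10 m.
Escape velocity comes from setting total energy to zero: ½v² − GM/r = 0 ⇒ v_esc = √(2GM / r).
v_esc = √(2 · 2.655e+21 / 1e+10) m/s ≈ 7.287e+05 m/s = 728.7 km/s.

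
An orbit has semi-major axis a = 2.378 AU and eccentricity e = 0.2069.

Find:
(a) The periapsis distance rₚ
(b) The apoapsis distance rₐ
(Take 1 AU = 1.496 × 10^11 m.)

Convert to SI: a = 2.378 AU = 3.55749e+11 m.
(a) rₚ = a(1 − e) = 3.55749e+11 · (1 − 0.2069) = 3.55749e+11 · 0.7931 ≈ 2.821e+11 m = 1.886 AU.
(b) rₐ = a(1 + e) = 3.55749e+11 · (1 + 0.2069) = 3.55749e+11 · 1.2069 ≈ 4.294e+11 m = 2.87 AU.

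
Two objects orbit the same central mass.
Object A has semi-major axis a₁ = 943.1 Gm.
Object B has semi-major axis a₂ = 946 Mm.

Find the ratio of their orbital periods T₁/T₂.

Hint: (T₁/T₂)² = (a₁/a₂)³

Convert to SI: a₁ = 943.1 Gm = 9.431e+11 m; a₂ = 946 Mm = 9.46e+08 m.
From Kepler's third law, (T₁/T₂)² = (a₁/a₂)³, so T₁/T₂ = (a₁/a₂)^(3/2).
a₁/a₂ = 9.431e+11 / 9.46e+08 = 996.934.
T₁/T₂ = (996.934)^(3/2) ≈ 3.148e+04.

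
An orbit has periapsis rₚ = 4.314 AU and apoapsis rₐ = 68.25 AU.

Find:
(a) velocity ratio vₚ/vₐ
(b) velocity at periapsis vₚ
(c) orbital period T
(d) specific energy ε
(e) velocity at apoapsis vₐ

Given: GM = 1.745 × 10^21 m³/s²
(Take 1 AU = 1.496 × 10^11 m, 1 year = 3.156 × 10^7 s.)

Convert to SI: rₚ = 4.314 AU = 6.45374e+11 m; rₐ = 68.25 AU = 1.02102e+13 m.
(a) Conservation of angular momentum (rₚvₚ = rₐvₐ) gives vₚ/vₐ = rₐ/rₚ = 1.02102e+13/6.45374e+11 ≈ 15.82
(b) With a = (rₚ + rₐ)/2 = 5.42779e+12 m, vₚ = √(GM (2/rₚ − 1/a)) = √(1.745e+21 · (2/6.45374e+11 − 1/5.42779e+12)) m/s ≈ 7.132e+04 m/s
(c) With a = (rₚ + rₐ)/2 = 5.42779e+12 m, T = 2π √(a³/GM) = 2π √((5.42779e+12)³/1.745e+21) s ≈ 1.902e+09 s
(d) With a = (rₚ + rₐ)/2 = 5.42779e+12 m, ε = −GM/(2a) = −1.745e+21/(2 · 5.42779e+12) J/kg ≈ -1.607e+08 J/kg
(e) With a = (rₚ + rₐ)/2 = 5.42779e+12 m, vₐ = √(GM (2/rₐ − 1/a)) = √(1.745e+21 · (2/1.02102e+13 − 1/5.42779e+12)) m/s ≈ 4508 m/s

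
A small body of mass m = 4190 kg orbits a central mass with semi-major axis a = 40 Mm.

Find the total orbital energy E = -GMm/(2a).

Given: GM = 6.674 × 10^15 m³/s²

Convert to SI: a = 40 Mm = 4e+07 m.
E = −GMm / (2a).
E = −6.674e+15 · 4190 / (2 · 4e+07) J ≈ -3.496e+11 J = -349.6 GJ.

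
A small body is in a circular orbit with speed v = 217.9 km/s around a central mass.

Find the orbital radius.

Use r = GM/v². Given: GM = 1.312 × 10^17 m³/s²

Convert to SI: v = 217.9 km/s = 217900 m/s.
For a circular orbit, v² = GM / r, so r = GM / v².
r = 1.312e+17 / (217900)² m ≈ 2.763e+06 m = 2.763 Mm.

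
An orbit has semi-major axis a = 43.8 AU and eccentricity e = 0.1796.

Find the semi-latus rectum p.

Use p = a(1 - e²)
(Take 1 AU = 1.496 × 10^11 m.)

Convert to SI: a = 43.8 AU = 6.55248e+12 m.
p = a (1 − e²).
p = 6.55248e+12 · (1 − (0.1796)²) = 6.55248e+12 · 0.967744 ≈ 6.341e+12 m = 42.39 AU.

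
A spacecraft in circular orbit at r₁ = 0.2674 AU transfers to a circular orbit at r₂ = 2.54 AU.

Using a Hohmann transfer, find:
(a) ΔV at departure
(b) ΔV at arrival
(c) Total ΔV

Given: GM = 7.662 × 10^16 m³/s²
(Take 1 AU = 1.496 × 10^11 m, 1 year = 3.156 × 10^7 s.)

Convert to SI: r₁ = 0.2674 AU = 4.0003e+10 m; r₂ = 2.54 AU = 3.79984e+11 m.
Transfer semi-major axis: a_t = (r₁ + r₂)/2 = (4.0003e+10 + 3.79984e+11)/2 = 2.09994e+11 m.
Circular speeds: v₁ = √(GM/r₁) = 1383.96 m/s, v₂ = √(GM/r₂) = 449.044 m/s.
Transfer speeds (vis-viva v² = GM(2/r − 1/a_t)): v₁ᵗ = 1861.68 m/s, v₂ᵗ = 195.989 m/s.
(a) ΔV₁ = |v₁ᵗ − v₁| ≈ 477.7 m/s = 0.1008 AU/year.
(b) ΔV₂ = |v₂ − v₂ᵗ| ≈ 253.1 m/s = 0.05339 AU/year.
(c) ΔV_total = ΔV₁ + ΔV₂ ≈ 730.8 m/s = 0.1542 AU/year.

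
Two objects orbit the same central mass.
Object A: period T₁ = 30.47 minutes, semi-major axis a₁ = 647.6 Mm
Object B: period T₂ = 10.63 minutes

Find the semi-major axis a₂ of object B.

Convert to SI: T₁ = 30.47 minutes = 1828.2 s; a₁ = 647.6 Mm = 6.476e+08 m; T₂ = 10.63 minutes = 637.8 s.
Kepler's third law: (T₁/T₂)² = (a₁/a₂)³ ⇒ a₂ = a₁ · (T₂/T₁)^(2/3).
T₂/T₁ = 637.8 / 1828.2 = 0.348868.
a₂ = 6.476e+08 · (0.348868)^(2/3) m ≈ 3.209e+08 m = 320.9 Mm.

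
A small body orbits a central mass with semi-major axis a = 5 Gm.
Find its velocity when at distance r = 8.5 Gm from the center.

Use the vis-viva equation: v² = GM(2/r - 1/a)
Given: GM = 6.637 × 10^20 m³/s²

Convert to SI: a = 5 Gm = 5e+09 m; r = 8.5 Gm = 8.5e+09 m.
Vis-viva: v = √(GM · (2/r − 1/a)).
2/r − 1/a = 2/8.5e+09 − 1/5e+09 = 3.52941e-11 m⁻¹.
v = √(6.637e+20 · 3.52941e-11) m/s ≈ 1.531e+05 m/s = 153.1 km/s.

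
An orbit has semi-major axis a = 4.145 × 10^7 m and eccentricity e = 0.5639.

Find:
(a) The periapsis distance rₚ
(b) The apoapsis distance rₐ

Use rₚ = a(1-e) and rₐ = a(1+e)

(a) rₚ = a(1 − e) = 4.145e+07 · (1 − 0.5639) = 4.145e+07 · 0.4361 ≈ 1.808e+07 m = 1.808 × 10^7 m.
(b) rₐ = a(1 + e) = 4.145e+07 · (1 + 0.5639) = 4.145e+07 · 1.5639 ≈ 6.482e+07 m = 6.482 × 10^7 m.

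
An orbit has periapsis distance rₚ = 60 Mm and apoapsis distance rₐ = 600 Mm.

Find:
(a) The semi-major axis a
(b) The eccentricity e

Convert to SI: rₚ = 60 Mm = 6e+07 m; rₐ = 600 Mm = 6e+08 m.
(a) a = (rₚ + rₐ) / 2 = (6e+07 + 6e+08) / 2 ≈ 3.3e+08 m = 330 Mm.
(b) e = (rₐ − rₚ) / (rₐ + rₚ) = (6e+08 − 6e+07) / (6e+08 + 6e+07) ≈ 0.8182.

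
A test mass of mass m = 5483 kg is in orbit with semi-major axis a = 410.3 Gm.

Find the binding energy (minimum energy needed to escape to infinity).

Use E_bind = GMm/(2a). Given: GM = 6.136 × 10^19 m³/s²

Convert to SI: a = 410.3 Gm = 4.103e+11 m.
Total orbital energy is E = −GMm/(2a); binding energy is E_bind = −E = GMm/(2a).
E_bind = 6.136e+19 · 5483 / (2 · 4.103e+11) J ≈ 4.1e+11 J = 410 GJ.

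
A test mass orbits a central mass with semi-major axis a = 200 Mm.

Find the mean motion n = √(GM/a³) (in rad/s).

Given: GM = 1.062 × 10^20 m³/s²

Convert to SI: a = 200 Mm = 2e+08 m.
n = √(GM / a³).
n = √(1.062e+20 / (2e+08)³) rad/s ≈ 0.003643 rad/s.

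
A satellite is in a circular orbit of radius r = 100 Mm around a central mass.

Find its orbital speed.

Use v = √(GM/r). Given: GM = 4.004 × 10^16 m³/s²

Convert to SI: r = 100 Mm = 1e+08 m.
For a circular orbit, gravity supplies the centripetal force, so v = √(GM / r).
v = √(4.004e+16 / 1e+08) m/s ≈ 2.001e+04 m/s = 20.01 km/s.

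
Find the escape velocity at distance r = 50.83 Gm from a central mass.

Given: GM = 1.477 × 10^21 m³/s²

Convert to SI: r = 50.83 Gm = 5.083e+10 m.
Escape velocity comes from setting total energy to zero: ½v² − GM/r = 0 ⇒ v_esc = √(2GM / r).
v_esc = √(2 · 1.477e+21 / 5.083e+10) m/s ≈ 2.411e+05 m/s = 241.1 km/s.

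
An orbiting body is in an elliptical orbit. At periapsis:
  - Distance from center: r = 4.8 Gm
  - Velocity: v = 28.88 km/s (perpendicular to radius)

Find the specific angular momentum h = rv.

Convert to SI: r = 4.8 Gm = 4.8e+09 m; v = 28.88 km/s = 28880 m/s.
With v perpendicular to r, h = r · v.
h = 4.8e+09 · 28880 m²/s ≈ 1.386e+14 m²/s.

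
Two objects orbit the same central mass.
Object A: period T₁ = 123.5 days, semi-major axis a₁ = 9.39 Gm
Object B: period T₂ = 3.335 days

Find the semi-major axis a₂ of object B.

Convert to SI: T₁ = 123.5 days = 1.06704e+07 s; a₁ = 9.39 Gm = 9.39e+09 m; T₂ = 3.335 days = 288144 s.
Kepler's third law: (T₁/T₂)² = (a₁/a₂)³ ⇒ a₂ = a₁ · (T₂/T₁)^(2/3).
T₂/T₁ = 288144 / 1.06704e+07 = 0.027004.
a₂ = 9.39e+09 · (0.027004)^(2/3) m ≈ 8.452e+08 m = 845.2 Mm.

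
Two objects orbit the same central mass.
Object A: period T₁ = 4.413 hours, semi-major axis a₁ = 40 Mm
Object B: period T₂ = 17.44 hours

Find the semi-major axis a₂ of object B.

Convert to SI: T₁ = 4.413 hours = 15886.8 s; a₁ = 40 Mm = 4e+07 m; T₂ = 17.44 hours = 62784 s.
Kepler's third law: (T₁/T₂)² = (a₁/a₂)³ ⇒ a₂ = a₁ · (T₂/T₁)^(2/3).
T₂/T₁ = 62784 / 15886.8 = 3.95196.
a₂ = 4e+07 · (3.95196)^(2/3) m ≈ 9.999e+07 m = 99.99 Mm.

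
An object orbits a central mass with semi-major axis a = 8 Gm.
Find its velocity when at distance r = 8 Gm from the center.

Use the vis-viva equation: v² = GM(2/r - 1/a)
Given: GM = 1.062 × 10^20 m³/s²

Convert to SI: a = 8 Gm = 8e+09 m; r = 8 Gm = 8e+09 m.
Vis-viva: v = √(GM · (2/r − 1/a)).
2/r − 1/a = 2/8e+09 − 1/8e+09 = 1.25e-10 m⁻¹.
v = √(1.062e+20 · 1.25e-10) m/s ≈ 1.152e+05 m/s = 115.2 km/s.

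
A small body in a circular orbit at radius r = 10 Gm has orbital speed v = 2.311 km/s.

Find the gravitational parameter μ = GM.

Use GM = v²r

Convert to SI: r = 10 Gm = 1e+10 m; v = 2.311 km/s = 2311 m/s.
For a circular orbit v² = GM/r, so GM = v² · r.
GM = (2311)² · 1e+10 m³/s² ≈ 5.341e+16 m³/s² = 5.341 × 10^16 m³/s².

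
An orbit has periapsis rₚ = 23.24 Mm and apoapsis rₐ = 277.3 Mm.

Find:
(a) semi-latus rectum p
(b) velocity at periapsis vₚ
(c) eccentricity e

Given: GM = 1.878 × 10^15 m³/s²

Convert to SI: rₚ = 23.24 Mm = 2.324e+07 m; rₐ = 277.3 Mm = 2.773e+08 m.
(a) From a = (rₚ + rₐ)/2 = 1.5027e+08 m and e = (rₐ − rₚ)/(rₐ + rₚ) = 0.845345, p = a(1 − e²) = 1.5027e+08 · (1 − (0.845345)²) ≈ 4.289e+07 m
(b) With a = (rₚ + rₐ)/2 = 1.5027e+08 m, vₚ = √(GM (2/rₚ − 1/a)) = √(1.878e+15 · (2/2.324e+07 − 1/1.5027e+08)) m/s ≈ 1.221e+04 m/s
(c) e = (rₐ − rₚ)/(rₐ + rₚ) = (2.773e+08 − 2.324e+07)/(2.773e+08 + 2.324e+07) ≈ 0.8453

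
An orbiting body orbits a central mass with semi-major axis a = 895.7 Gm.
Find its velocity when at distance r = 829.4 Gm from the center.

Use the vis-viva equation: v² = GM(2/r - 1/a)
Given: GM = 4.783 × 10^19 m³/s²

Convert to SI: a = 895.7 Gm = 8.957e+11 m; r = 829.4 Gm = 8.294e+11 m.
Vis-viva: v = √(GM · (2/r − 1/a)).
2/r − 1/a = 2/8.294e+11 − 1/8.957e+11 = 1.29494e-12 m⁻¹.
v = √(4.783e+19 · 1.29494e-12) m/s ≈ 7870 m/s = 7.87 km/s.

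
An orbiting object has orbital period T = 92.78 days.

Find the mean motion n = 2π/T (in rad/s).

Convert to SI: T = 92.78 days = 8.01619e+06 s.
n = 2π / T.
n = 2π / 8.01619e+06 s ≈ 7.838e-07 rad/s.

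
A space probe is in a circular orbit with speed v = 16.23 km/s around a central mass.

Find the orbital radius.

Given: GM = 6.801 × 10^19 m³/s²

Convert to SI: v = 16.23 km/s = 16230 m/s.
For a circular orbit, v² = GM / r, so r = GM / v².
r = 6.801e+19 / (16230)² m ≈ 2.582e+11 m = 258.2 Gm.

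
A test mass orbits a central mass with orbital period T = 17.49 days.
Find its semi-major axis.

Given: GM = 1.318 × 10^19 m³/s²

Convert to SI: T = 17.49 days = 1.51114e+06 s.
Invert Kepler's third law: a = (GM · T² / (4π²))^(1/3).
Substituting T = 1.51114e+06 s and GM = 1.318e+19 m³/s²:
a = (1.318e+19 · (1.51114e+06)² / (4π²))^(1/3) m
a ≈ 9.135e+09 m = 9.135 Gm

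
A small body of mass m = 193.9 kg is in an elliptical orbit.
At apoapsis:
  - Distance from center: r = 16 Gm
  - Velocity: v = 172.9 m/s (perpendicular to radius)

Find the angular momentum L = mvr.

Convert to SI: r = 16 Gm = 1.6e+10 m.
Since v is perpendicular to r, L = m · v · r.
L = 193.9 · 172.9 · 1.6e+10 kg·m²/s ≈ 5.364e+14 kg·m²/s.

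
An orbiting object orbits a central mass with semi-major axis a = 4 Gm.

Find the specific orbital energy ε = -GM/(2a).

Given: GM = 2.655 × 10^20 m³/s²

Convert to SI: a = 4 Gm = 4e+09 m.
ε = −GM / (2a).
ε = −2.655e+20 / (2 · 4e+09) J/kg ≈ -3.319e+10 J/kg = -33.19 GJ/kg.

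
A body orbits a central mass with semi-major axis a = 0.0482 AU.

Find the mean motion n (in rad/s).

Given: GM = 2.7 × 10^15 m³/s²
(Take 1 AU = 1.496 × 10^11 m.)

Convert to SI: a = 0.0482 AU = 7.21072e+09 m.
n = √(GM / a³).
n = √(2.7e+15 / (7.21072e+09)³) rad/s ≈ 8.486e-08 rad/s.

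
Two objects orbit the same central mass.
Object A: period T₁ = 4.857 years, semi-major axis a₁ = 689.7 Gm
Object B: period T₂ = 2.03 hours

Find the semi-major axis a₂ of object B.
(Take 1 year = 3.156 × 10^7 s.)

Convert to SI: T₁ = 4.857 years = 1.53287e+08 s; a₁ = 689.7 Gm = 6.897e+11 m; T₂ = 2.03 hours = 7308 s.
Kepler's third law: (T₁/T₂)² = (a₁/a₂)³ ⇒ a₂ = a₁ · (T₂/T₁)^(2/3).
T₂/T₁ = 7308 / 1.53287e+08 = 4.76753e-05.
a₂ = 6.897e+11 · (4.76753e-05)^(2/3) m ≈ 9.068e+08 m = 906.8 Mm.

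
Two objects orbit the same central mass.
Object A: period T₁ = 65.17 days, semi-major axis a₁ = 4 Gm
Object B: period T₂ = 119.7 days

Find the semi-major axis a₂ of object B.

Convert to SI: T₁ = 65.17 days = 5.63069e+06 s; a₁ = 4 Gm = 4e+09 m; T₂ = 119.7 days = 1.03421e+07 s.
Kepler's third law: (T₁/T₂)² = (a₁/a₂)³ ⇒ a₂ = a₁ · (T₂/T₁)^(2/3).
T₂/T₁ = 1.03421e+07 / 5.63069e+06 = 1.83673.
a₂ = 4e+09 · (1.83673)^(2/3) m ≈ 5.999e+09 m = 5.999 Gm.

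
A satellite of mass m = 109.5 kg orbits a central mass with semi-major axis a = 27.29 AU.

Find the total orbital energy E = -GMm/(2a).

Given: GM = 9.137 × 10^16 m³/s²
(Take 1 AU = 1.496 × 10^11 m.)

Convert to SI: a = 27.29 AU = 4.08258e+12 m.
E = −GMm / (2a).
E = −9.137e+16 · 109.5 / (2 · 4.08258e+12) J ≈ -1.225e+06 J = -1.225 MJ.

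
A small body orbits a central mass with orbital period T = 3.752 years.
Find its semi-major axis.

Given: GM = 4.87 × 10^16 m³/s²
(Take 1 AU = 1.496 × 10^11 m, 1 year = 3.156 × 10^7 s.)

Convert to SI: T = 3.752 years = 1.18413e+08 s.
Invert Kepler's third law: a = (GM · T² / (4π²))^(1/3).
Substituting T = 1.18413e+08 s and GM = 4.87e+16 m³/s²:
a = (4.87e+16 · (1.18413e+08)² / (4π²))^(1/3) m
a ≈ 2.586e+10 m = 0.1729 AU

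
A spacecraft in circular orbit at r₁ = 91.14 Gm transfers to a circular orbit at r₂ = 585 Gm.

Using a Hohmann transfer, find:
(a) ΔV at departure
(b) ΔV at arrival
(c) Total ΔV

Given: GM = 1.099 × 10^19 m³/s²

Convert to SI: r₁ = 91.14 Gm = 9.114e+10 m; r₂ = 585 Gm = 5.85e+11 m.
Transfer semi-major axis: a_t = (r₁ + r₂)/2 = (9.114e+10 + 5.85e+11)/2 = 3.3807e+11 m.
Circular speeds: v₁ = √(GM/r₁) = 10981.1 m/s, v₂ = √(GM/r₂) = 4334.32 m/s.
Transfer speeds (vis-viva v² = GM(2/r − 1/a_t)): v₁ᵗ = 14445 m/s, v₂ᵗ = 2250.46 m/s.
(a) ΔV₁ = |v₁ᵗ − v₁| ≈ 3464 m/s = 3.464 km/s.
(b) ΔV₂ = |v₂ − v₂ᵗ| ≈ 2084 m/s = 2.084 km/s.
(c) ΔV_total = ΔV₁ + ΔV₂ ≈ 5548 m/s = 5.548 km/s.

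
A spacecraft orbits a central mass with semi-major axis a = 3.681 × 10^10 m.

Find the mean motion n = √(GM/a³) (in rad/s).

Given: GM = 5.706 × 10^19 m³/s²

n = √(GM / a³).
n = √(5.706e+19 / (3.681e+10)³) rad/s ≈ 1.07e-06 rad/s.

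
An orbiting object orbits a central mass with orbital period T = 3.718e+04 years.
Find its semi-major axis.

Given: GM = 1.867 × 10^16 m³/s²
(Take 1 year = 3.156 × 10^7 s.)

Convert to SI: T = 3.718e+04 years = 1.1734e+12 s.
Invert Kepler's third law: a = (GM · T² / (4π²))^(1/3).
Substituting T = 1.1734e+12 s and GM = 1.867e+16 m³/s²:
a = (1.867e+16 · (1.1734e+12)² / (4π²))^(1/3) m
a ≈ 8.667e+12 m = 8.667 Tm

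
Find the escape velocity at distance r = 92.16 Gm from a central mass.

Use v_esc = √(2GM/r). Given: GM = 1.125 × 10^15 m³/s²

Convert to SI: r = 92.16 Gm = 9.216e+10 m.
Escape velocity comes from setting total energy to zero: ½v² − GM/r = 0 ⇒ v_esc = √(2GM / r).
v_esc = √(2 · 1.125e+15 / 9.216e+10) m/s ≈ 156.2 m/s = 156.2 m/s.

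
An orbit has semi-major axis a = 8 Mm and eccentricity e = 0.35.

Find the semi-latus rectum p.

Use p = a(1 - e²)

Convert to SI: a = 8 Mm = 8e+06 m.
p = a (1 − e²).
p = 8e+06 · (1 − (0.35)²) = 8e+06 · 0.8775 ≈ 7.02e+06 m = 7.02 Mm.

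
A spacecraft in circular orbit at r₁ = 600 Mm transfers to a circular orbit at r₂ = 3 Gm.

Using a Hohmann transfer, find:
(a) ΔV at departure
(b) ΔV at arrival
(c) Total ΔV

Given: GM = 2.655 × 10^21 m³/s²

Convert to SI: r₁ = 600 Mm = 6e+08 m; r₂ = 3 Gm = 3e+09 m.
Transfer semi-major axis: a_t = (r₁ + r₂)/2 = (6e+08 + 3e+09)/2 = 1.8e+09 m.
Circular speeds: v₁ = √(GM/r₁) = 2.10357e+06 m/s, v₂ = √(GM/r₂) = 940744 m/s.
Transfer speeds (vis-viva v² = GM(2/r − 1/a_t)): v₁ᵗ = 2.7157e+06 m/s, v₂ᵗ = 543139 m/s.
(a) ΔV₁ = |v₁ᵗ − v₁| ≈ 6.121e+05 m/s = 612.1 km/s.
(b) ΔV₂ = |v₂ − v₂ᵗ| ≈ 3.976e+05 m/s = 397.6 km/s.
(c) ΔV_total = ΔV₁ + ΔV₂ ≈ 1.01e+06 m/s = 1010 km/s.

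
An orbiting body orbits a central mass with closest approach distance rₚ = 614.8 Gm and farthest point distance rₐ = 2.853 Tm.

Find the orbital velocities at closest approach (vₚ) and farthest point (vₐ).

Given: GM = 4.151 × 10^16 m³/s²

Convert to SI: rₚ = 614.8 Gm = 6.148e+11 m; rₐ = 2.853 Tm = 2.853e+12 m.
Use the vis-viva equation v² = GM(2/r − 1/a) with a = (rₚ + rₐ)/2 = (6.148e+11 + 2.853e+12)/2 = 1.7339e+12 m.
vₚ = √(GM · (2/rₚ − 1/a)) = √(4.151e+16 · (2/6.148e+11 − 1/1.7339e+12)) m/s ≈ 333.3 m/s = 333.3 m/s.
vₐ = √(GM · (2/rₐ − 1/a)) = √(4.151e+16 · (2/2.853e+12 − 1/1.7339e+12)) m/s ≈ 71.83 m/s = 71.83 m/s.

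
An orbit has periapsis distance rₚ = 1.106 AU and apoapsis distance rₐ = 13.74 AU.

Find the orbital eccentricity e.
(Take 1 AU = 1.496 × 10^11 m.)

Convert to SI: rₚ = 1.106 AU = 1.65458e+11 m; rₐ = 13.74 AU = 2.0555e+12 m.
e = (rₐ − rₚ) / (rₐ + rₚ).
e = (2.0555e+12 − 1.65458e+11) / (2.0555e+12 + 1.65458e+11) = 1.89005e+12 / 2.22096e+12 ≈ 0.851.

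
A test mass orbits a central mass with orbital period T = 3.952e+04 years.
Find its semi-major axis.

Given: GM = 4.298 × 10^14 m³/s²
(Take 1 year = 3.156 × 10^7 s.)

Convert to SI: T = 3.952e+04 years = 1.24725e+12 s.
Invert Kepler's third law: a = (GM · T² / (4π²))^(1/3).
Substituting T = 1.24725e+12 s and GM = 4.298e+14 m³/s²:
a = (4.298e+14 · (1.24725e+12)² / (4π²))^(1/3) m
a ≈ 2.568e+12 m = 2.568 × 10^12 m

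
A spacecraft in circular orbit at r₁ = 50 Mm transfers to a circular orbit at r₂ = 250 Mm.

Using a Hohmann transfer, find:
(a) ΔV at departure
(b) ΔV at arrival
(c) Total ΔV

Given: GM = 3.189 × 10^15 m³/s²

Convert to SI: r₁ = 50 Mm = 5e+07 m; r₂ = 250 Mm = 2.5e+08 m.
Transfer semi-major axis: a_t = (r₁ + r₂)/2 = (5e+07 + 2.5e+08)/2 = 1.5e+08 m.
Circular speeds: v₁ = √(GM/r₁) = 7986.24 m/s, v₂ = √(GM/r₂) = 3571.55 m/s.
Transfer speeds (vis-viva v² = GM(2/r − 1/a_t)): v₁ᵗ = 10310.2 m/s, v₂ᵗ = 2062.04 m/s.
(a) ΔV₁ = |v₁ᵗ − v₁| ≈ 2324 m/s = 2.324 km/s.
(b) ΔV₂ = |v₂ − v₂ᵗ| ≈ 1510 m/s = 1.51 km/s.
(c) ΔV_total = ΔV₁ + ΔV₂ ≈ 3833 m/s = 3.833 km/s.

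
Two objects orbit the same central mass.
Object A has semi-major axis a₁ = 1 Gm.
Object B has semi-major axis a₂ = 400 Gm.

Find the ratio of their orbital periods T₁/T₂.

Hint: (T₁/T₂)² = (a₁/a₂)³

Convert to SI: a₁ = 1 Gm = 1e+09 m; a₂ = 400 Gm = 4e+11 m.
From Kepler's third law, (T₁/T₂)² = (a₁/a₂)³, so T₁/T₂ = (a₁/a₂)^(3/2).
a₁/a₂ = 1e+09 / 4e+11 = 0.0025.
T₁/T₂ = (0.0025)^(3/2) ≈ 0.000125.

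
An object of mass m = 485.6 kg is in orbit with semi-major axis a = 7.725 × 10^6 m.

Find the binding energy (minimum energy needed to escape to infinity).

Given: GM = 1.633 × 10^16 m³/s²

Total orbital energy is E = −GMm/(2a); binding energy is E_bind = −E = GMm/(2a).
E_bind = 1.633e+16 · 485.6 / (2 · 7.725e+06) J ≈ 5.133e+11 J = 513.3 GJ.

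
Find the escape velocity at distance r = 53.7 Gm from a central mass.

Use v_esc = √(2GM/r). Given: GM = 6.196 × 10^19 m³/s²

Convert to SI: r = 53.7 Gm = 5.37e+10 m.
Escape velocity comes from setting total energy to zero: ½v² − GM/r = 0 ⇒ v_esc = √(2GM / r).
v_esc = √(2 · 6.196e+19 / 5.37e+10) m/s ≈ 4.804e+04 m/s = 48.04 km/s.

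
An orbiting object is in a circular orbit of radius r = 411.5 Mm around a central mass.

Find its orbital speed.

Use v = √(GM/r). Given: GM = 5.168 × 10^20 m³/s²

Convert to SI: r = 411.5 Mm = 4.115e+08 m.
For a circular orbit, gravity supplies the centripetal force, so v = √(GM / r).
v = √(5.168e+20 / 4.115e+08) m/s ≈ 1.121e+06 m/s = 1121 km/s.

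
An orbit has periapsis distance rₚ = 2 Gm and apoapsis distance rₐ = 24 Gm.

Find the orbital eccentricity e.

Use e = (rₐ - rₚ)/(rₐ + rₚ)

Convert to SI: rₚ = 2 Gm = 2e+09 m; rₐ = 24 Gm = 2.4e+10 m.
e = (rₐ − rₚ) / (rₐ + rₚ).
e = (2.4e+10 − 2e+09) / (2.4e+10 + 2e+09) = 2.2e+10 / 2.6e+10 ≈ 0.8462.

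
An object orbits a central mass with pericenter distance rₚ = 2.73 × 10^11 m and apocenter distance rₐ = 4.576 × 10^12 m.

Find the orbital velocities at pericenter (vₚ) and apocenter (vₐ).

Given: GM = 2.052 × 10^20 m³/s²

Use the vis-viva equation v² = GM(2/r − 1/a) with a = (rₚ + rₐ)/2 = (2.73e+11 + 4.576e+12)/2 = 2.4245e+12 m.
vₚ = √(GM · (2/rₚ − 1/a)) = √(2.052e+20 · (2/2.73e+11 − 1/2.4245e+12)) m/s ≈ 3.767e+04 m/s = 37.67 km/s.
vₐ = √(GM · (2/rₐ − 1/a)) = √(2.052e+20 · (2/4.576e+12 − 1/2.4245e+12)) m/s ≈ 2247 m/s = 2.247 km/s.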